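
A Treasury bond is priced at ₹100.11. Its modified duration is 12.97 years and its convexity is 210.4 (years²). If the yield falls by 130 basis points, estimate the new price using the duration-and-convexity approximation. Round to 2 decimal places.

Duration effect: -D_mod·Δy = -12.97 × (-0.013) = +0.168610
Convexity effect: ½·C·(Δy)² = 0.5 × 210.4 × (-0.013)² = +0.0177788
ΔP/P ≈ +0.168610 + 0.0177788 = +0.1863888
New price ≈ 100.11 × (1 + 0.1863888) = 118.769382768.

₹118.77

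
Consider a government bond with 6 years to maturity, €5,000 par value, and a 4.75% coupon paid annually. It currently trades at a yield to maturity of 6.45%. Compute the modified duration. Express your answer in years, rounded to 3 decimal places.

Periodic yield y = 0.0645. First find Macaulay duration:
  t   CF        PV=CF/(1+0.0645)^t    t·PV
  1       237.50       223.1094       223.1094
  2       237.50       209.5908       419.1817
  3       237.50       196.8913       590.6740
  4       237.50       184.9613       739.8453
  5       237.50       173.7542       868.7709
  6     5,237.50     3,599.5652    21,597.3910
  Σ                  4,587.8723    24,438.9725
P = 4,587.8723; Macaulay duration = 24,438.9725 / 4,587.8723 = 5.32686 years.
Modified duration = D_Mac / (1 + y) = 5.32686 / 1.0645 = 5.00410 years.

5.004 years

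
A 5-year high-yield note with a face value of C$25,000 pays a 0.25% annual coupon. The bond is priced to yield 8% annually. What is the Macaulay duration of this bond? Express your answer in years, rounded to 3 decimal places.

Periodic yield y = 0.08. Discount each cash flow and weight by its year:
  t   CF        PV=CF/(1+0.08)^t    t·PV
  1        62.50        57.8704        57.8704
  2        62.50        53.5837       107.1674
  3        62.50        49.6145       148.8435
  4        62.50        45.9394       183.7575
  5    25,062.50    17,057.1164    85,285.5819
  Σ                 17,264.1243    85,783.2206
Price P = Σ PV = 17,264.1243.
Macaulay duration = Σ(t·PV) / P = 85,783.2206 / 17,264.1243 = 4.96887 years.

4.969 years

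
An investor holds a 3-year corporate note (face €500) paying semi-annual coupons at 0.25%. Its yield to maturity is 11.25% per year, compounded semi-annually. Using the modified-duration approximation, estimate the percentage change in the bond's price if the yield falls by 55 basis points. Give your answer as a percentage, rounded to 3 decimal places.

Periodic yield y = 0.05625. Modified duration first:
  t   CF        PV=CF/(1+0.05625)^t    t·PV
  1        0.625         0.5917         0.5917
  2        0.625         0.5602         1.1204
  3        0.625         0.5304         1.5911
  4        0.625         0.5021         2.0085
  5        0.625         0.4754         2.3769
  6      500.625       360.5058     2,163.0345
  Σ                    363.1656     2,170.7232
P = 363.1656; D_Mac = 5.97723 half-year periods = 2.98861 yrs; D_mod = 2.98861/(1+0.05625) = 2.82946 yrs.
ΔP/P ≈ -D_mod · Δy = -2.82946 × (-0.0055) = +0.015562 = +1.5562%.

+1.556%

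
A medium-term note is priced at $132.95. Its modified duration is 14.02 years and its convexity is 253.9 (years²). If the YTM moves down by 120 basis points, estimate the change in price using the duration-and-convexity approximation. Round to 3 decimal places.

Duration effect: -D_mod·Δy = -14.02 × (-0.012) = +0.168240
Convexity effect: ½·C·(Δy)² = 0.5 × 253.9 × (-0.012)² = +0.0182808
ΔP/P ≈ +0.168240 + 0.0182808 = +0.1865208
ΔP ≈ 132.95 × (+0.1865208) = +24.79794036.

+$24.798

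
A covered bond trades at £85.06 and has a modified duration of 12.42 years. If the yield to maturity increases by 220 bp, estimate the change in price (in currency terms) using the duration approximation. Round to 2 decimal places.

Duration approximation: ΔP/P ≈ -D_mod · Δy = -12.42 × (+0.022) = -0.273240.
ΔP ≈ 85.06 × (-0.273240) = -23.2417944.

-£23.24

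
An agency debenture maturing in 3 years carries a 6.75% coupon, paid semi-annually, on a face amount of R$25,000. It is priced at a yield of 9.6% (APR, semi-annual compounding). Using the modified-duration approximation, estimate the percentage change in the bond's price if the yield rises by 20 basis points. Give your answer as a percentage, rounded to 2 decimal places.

-0.53%

Periodic yield y = 0.048. Modified duration first:
  t   CF        PV=CF/(1+0.048)^t    t·PV
  1       843.75       805.1050       805.1050
  2       843.75       768.2299     1,536.4599
  3       843.75       733.0438     2,199.1315
  4       843.75       699.4693     2,797.8772
  5       843.75       667.4325     3,337.1627
  6    25,843.75    19,506.8810   117,041.2862
  Σ                 23,180.1616   127,717.0223
P = 23,180.1616; D_Mac = 5.50976 half-year periods = 2.75488 yrs; D_mod = 2.75488/(1+0.048) = 2.62870 yrs.
ΔP/P ≈ -D_mod · Δy = -2.62870 × (+0.002) = -0.005257 = -0.5257%.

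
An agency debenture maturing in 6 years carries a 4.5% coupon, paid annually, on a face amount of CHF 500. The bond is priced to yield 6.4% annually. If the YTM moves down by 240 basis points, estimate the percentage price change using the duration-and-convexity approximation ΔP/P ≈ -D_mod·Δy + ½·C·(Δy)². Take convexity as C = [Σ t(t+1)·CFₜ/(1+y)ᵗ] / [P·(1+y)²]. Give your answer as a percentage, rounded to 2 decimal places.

With y = 0.064:
  t   CF        PV=CF/(1+0.064)^t    t·PV        t(t+1)·PV
  1        22.50        21.1466        21.1466          42.2932
  2        22.50        19.8746        39.7493         119.2478
  3        22.50        18.6792        56.0375         224.1501
  4        22.50        17.5556        70.2225         351.1123
  5        22.50        16.4996        82.4982         494.9891
  6       522.50       360.1111     2,160.6667      15,124.6669
  Σ                    453.8668     2,430.3207      16,356.4594
P = 453.8668; D_Mac = 5.35470 yrs; D_mod = 5.03261 yrs; C = 31.83300.
Duration effect: -5.03261 × (-0.024) = +0.120783
Convexity effect: 0.5 × 31.83300 × (-0.024)² = +0.0091679
ΔP/P ≈ +0.120783 + 0.0091679 = +0.129951 = +12.9951%.

+13.00%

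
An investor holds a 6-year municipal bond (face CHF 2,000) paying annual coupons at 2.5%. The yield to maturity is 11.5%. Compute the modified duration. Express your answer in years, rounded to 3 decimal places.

4.960 years

Periodic yield y = 0.115. First find Macaulay duration:
  t   CF        PV=CF/(1+0.115)^t    t·PV
  1        50.00        44.8430        44.8430
  2        50.00        40.2180        80.4360
  3        50.00        36.0699       108.2098
  4        50.00        32.3497       129.3989
  5        50.00        29.0132       145.0660
  6     2,050.00     1,066.8532     6,401.1191
  Σ                  1,249.3471     6,909.0728
P = 1,249.3471; Macaulay duration = 6,909.0728 / 1,249.3471 = 5.53015 years.
Modified duration = D_Mac / (1 + y) = 5.53015 / 1.115 = 4.95977 years.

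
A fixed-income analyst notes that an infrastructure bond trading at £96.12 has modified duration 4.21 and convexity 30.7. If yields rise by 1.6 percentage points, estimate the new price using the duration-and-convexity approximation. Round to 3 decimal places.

£90.023

Duration effect: -D_mod·Δy = -4.21 × (+0.016) = -0.067360
Convexity effect: ½·C·(Δy)² = 0.5 × 30.7 × (0.016)² = +0.0039296
ΔP/P ≈ -0.067360 + 0.0039296 = -0.0634304
New price ≈ 96.12 × (1 - 0.0634304) = 90.023069952.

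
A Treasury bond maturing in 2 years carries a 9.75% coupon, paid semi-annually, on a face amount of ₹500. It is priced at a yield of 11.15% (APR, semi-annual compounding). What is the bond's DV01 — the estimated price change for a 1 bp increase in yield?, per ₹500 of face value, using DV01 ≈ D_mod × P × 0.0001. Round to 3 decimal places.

₹0.086

Periodic yield y = 0.05575.
  t   CF        PV=CF/(1+0.05575)^t    t·PV
  1       24.375        23.0879        23.0879
  2       24.375        21.8687        43.7373
  3       24.375        20.7139        62.1416
  4      524.375       422.0828     1,688.3311
  Σ                    487.7532     1,817.2979
P = 487.7532; D_Mac = 3.72586 half-year periods = 1.86293 yrs; D_mod = 1.76455 yrs.
DV01 ≈ 1.76455 × 487.7532 × 0.0001 = 0.086067.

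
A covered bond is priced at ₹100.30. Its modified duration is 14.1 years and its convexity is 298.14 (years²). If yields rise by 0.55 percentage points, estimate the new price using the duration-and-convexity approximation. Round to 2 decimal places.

₹92.97

Duration effect: -D_mod·Δy = -14.1 × (+0.0055) = -0.077550
Convexity effect: ½·C·(Δy)² = 0.5 × 298.14 × (0.0055)² = +0.0045093675
ΔP/P ≈ -0.077550 + 0.0045093675 = -0.0730406325
New price ≈ 100.30 × (1 - 0.0730406325) = 92.97402456025.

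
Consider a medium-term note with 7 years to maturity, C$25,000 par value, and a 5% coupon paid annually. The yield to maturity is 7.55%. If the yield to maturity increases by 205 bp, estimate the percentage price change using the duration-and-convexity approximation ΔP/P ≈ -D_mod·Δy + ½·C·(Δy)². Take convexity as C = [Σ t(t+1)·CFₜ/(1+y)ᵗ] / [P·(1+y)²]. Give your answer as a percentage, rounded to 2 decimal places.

With y = 0.0755:
  t   CF        PV=CF/(1+0.0755)^t    t·PV        t(t+1)·PV
  1     1,250.00     1,162.2501     1,162.2501       2,324.5002
  2     1,250.00     1,080.6603     2,161.3205       6,483.9616
  3     1,250.00     1,004.7980     3,014.3940      12,057.5762
  4     1,250.00       934.2613     3,737.0452      18,685.2258
  5     1,250.00       868.6762     4,343.3812      26,060.2870
  6     1,250.00       807.6952     4,846.1715      33,923.2002
  7    26,250.00    15,770.8973   110,396.2814     883,170.2509
  Σ                 21,629.2385   129,660.8438     982,705.0019
P = 21,629.2385; D_Mac = 5.99470 yrs; D_mod = 5.57387 yrs; C = 39.27906.
Duration effect: -5.57387 × (+0.0205) = -0.114264
Convexity effect: 0.5 × 39.27906 × (0.0205)² = +0.0082535
ΔP/P ≈ -0.114264 + 0.0082535 = -0.106011 = -10.6011%.

-10.60%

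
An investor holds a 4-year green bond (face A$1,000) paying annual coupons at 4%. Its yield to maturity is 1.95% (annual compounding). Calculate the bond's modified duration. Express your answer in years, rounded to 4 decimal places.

3.7120 years

Periodic yield y = 0.0195. First find Macaulay duration:
  t   CF        PV=CF/(1+0.0195)^t    t·PV
  1        40.00        39.2349        39.2349
  2        40.00        38.4845        76.9689
  3        40.00        37.7484       113.2451
  4     1,040.00       962.6855     3,850.7419
  Σ                  1,078.1532     4,080.1909
P = 1,078.1532; Macaulay duration = 4,080.1909 / 1,078.1532 = 3.78443 years.
Modified duration = D_Mac / (1 + y) = 3.78443 / 1.0195 = 3.71204 years.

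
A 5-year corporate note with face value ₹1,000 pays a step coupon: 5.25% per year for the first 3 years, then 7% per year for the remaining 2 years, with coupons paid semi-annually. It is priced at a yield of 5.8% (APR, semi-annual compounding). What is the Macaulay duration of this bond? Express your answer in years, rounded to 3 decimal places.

Periodic yield y = 0.029. Discount each cash flow and weight by its period:
  t   CF        PV=CF/(1+0.029)^t    t·PV
  1        26.25        25.5102        25.5102
  2        26.25        24.7913        49.5825
  3        26.25        24.0926        72.2777
  4        26.25        23.4136        93.6543
  5        26.25        22.7537       113.7686
  6        26.25        22.1125       132.6748
  7        35.00        28.6524       200.5665
  8        35.00        27.8449       222.7589
  9        35.00        27.0601       243.5411
  10    1,035.00       777.6543     7,776.5434
  Σ                  1,003.8855     8,930.8780
Price P = Σ PV = 1,003.8855.
Macaulay duration = Σ(t·PV) / P = 8,930.8780 / 1,003.8855 = 8.89631 half-year periods.
In years: 8.89631 / 2 = 4.44816 years.

4.448 years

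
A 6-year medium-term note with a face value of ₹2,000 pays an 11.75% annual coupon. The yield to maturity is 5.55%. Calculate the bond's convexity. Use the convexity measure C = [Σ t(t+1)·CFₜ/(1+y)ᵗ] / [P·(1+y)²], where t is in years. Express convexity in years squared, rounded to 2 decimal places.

With y = 0.0555:
  t   CF        PV=CF/(1+0.0555)^t    t·PV        t(t+1)·PV
  1       235.00       222.6433       222.6433         445.2866
  2       235.00       210.9363       421.8727       1,265.6180
  3       235.00       199.8449       599.5348       2,398.1392
  4       235.00       189.3367       757.3470       3,786.7349
  5       235.00       179.3811       896.9055       5,381.4329
  6     2,235.00     1,616.3228     9,697.9369      67,885.5580
  Σ                  2,618.4652    12,596.2401      81,162.7696
P = 2,618.4652.
Convexity = Σ t(t+1)·PV / [P·(1+y)²] = 81,162.7696 / (2,618.4652 × 1.114080) = 27.82233.

27.82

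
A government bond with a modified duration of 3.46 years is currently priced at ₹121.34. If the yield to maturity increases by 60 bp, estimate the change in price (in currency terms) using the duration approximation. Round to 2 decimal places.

Duration approximation: ΔP/P ≈ -D_mod · Δy = -3.46 × (+0.006) = -0.020760.
ΔP ≈ 121.34 × (-0.020760) = -2.5190184.

-₹2.52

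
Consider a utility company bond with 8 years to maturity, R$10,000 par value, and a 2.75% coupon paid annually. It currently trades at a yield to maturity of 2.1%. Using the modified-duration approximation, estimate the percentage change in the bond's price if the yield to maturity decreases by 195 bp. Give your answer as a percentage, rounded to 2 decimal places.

+13.96%

Periodic yield y = 0.021. Modified duration first:
  t   CF        PV=CF/(1+0.021)^t    t·PV
  1       275.00       269.3438       269.3438
  2       275.00       263.8039       527.6078
  3       275.00       258.3780       775.1339
  4       275.00       253.0636     1,012.2545
  5       275.00       247.8586     1,239.2930
  6       275.00       242.7606     1,456.5637
  7       275.00       237.7675     1,664.3725
  8    10,275.00     8,701.1347    69,609.0779
  Σ                 10,474.1107    76,553.6471
P = 10,474.1107; D_Mac = 7.30884 yrs; D_mod = 7.30884/(1+0.021) = 7.15852 yrs.
ΔP/P ≈ -D_mod · Δy = -7.15852 × (-0.0195) = +0.139591 = +13.9591%.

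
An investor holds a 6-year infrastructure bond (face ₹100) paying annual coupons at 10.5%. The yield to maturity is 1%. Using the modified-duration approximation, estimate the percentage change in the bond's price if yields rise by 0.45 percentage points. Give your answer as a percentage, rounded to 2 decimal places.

-2.23%

Periodic yield y = 0.01. Modified duration first:
  t   CF        PV=CF/(1+0.01)^t    t·PV
  1        10.50        10.3960        10.3960
  2        10.50        10.2931        20.5862
  3        10.50        10.1912        30.5736
  4        10.50        10.0903        40.3612
  5        10.50         9.9904        49.9519
  6       110.50       104.0960       624.5760
  Σ                    155.0570       776.4450
P = 155.0570; D_Mac = 5.00748 yrs; D_mod = 5.00748/(1+0.01) = 4.95790 yrs.
ΔP/P ≈ -D_mod · Δy = -4.95790 × (+0.0045) = -0.022311 = -2.2311%.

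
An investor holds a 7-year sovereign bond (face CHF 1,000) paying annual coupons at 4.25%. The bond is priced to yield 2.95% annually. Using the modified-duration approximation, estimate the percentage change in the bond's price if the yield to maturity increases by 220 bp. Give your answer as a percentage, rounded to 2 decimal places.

-13.32%

Periodic yield y = 0.0295. Modified duration first:
  t   CF        PV=CF/(1+0.0295)^t    t·PV
  1        42.50        41.2822        41.2822
  2        42.50        40.0992        80.1985
  3        42.50        38.9502       116.8506
  4        42.50        37.8341       151.3364
  5        42.50        36.7500       183.7499
  6        42.50        35.6969       214.1816
  7     1,042.50       850.5339     5,953.7370
  Σ                  1,081.1465     6,741.3363
P = 1,081.1465; D_Mac = 6.23536 yrs; D_mod = 6.23536/(1+0.0295) = 6.05669 yrs.
ΔP/P ≈ -D_mod · Δy = -6.05669 × (+0.022) = -0.133247 = -13.3247%.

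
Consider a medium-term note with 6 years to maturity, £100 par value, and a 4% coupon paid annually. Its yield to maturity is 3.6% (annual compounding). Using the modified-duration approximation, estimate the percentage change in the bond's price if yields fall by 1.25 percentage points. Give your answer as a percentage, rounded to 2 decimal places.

Periodic yield y = 0.036. Modified duration first:
  t   CF        PV=CF/(1+0.036)^t    t·PV
  1         4.00         3.8610         3.8610
  2         4.00         3.7268         7.4537
  3         4.00         3.5973        10.7920
  4         4.00         3.4723        13.8893
  5         4.00         3.3517        16.7583
  6       104.00        84.1153       504.6916
  Σ                    102.1244       557.4459
P = 102.1244; D_Mac = 5.45850 yrs; D_mod = 5.45850/(1+0.036) = 5.26882 yrs.
ΔP/P ≈ -D_mod · Δy = -5.26882 × (-0.0125) = +0.065860 = +6.5860%.

+6.59%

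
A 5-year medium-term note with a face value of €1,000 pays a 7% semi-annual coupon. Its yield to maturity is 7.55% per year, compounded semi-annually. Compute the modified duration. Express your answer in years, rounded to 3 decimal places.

Periodic yield y = 0.03775. First find Macaulay duration:
  t   CF        PV=CF/(1+0.03775)^t    t·PV
  1        35.00        33.7268        33.7268
  2        35.00        32.4999        64.9999
  3        35.00        31.3177        93.9531
  4        35.00        30.1785       120.7138
  5        35.00        29.0807       145.4033
  6        35.00        28.0228       168.1368
  7        35.00        27.0034       189.0240
  8        35.00        26.0211       208.1690
  9        35.00        25.0746       225.6711
  10    1,035.00       714.5176     7,145.1760
  Σ                    977.4431     8,394.9738
P = 977.4431; Macaulay duration = 8,394.9738 / 977.4431 = 8.58871 half-year periods = 4.29435 years.
Modified duration = D_Mac / (1 + y) = 4.29435 / 1.03775 = 4.13814 years.

4.138 years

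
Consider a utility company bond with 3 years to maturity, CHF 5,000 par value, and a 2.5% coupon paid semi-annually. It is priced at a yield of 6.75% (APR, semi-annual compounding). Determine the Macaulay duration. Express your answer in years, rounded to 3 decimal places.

2.902 years

Periodic yield y = 0.03375. Discount each cash flow and weight by its period:
  t   CF        PV=CF/(1+0.03375)^t    t·PV
  1        62.50        60.4595        60.4595
  2        62.50        58.4856       116.9712
  3        62.50        56.5762       169.7285
  4        62.50        54.7291       218.9162
  5        62.50        52.9423       264.7113
  6     5,062.50     4,148.3167    24,889.9000
  Σ                  4,431.5092    25,720.6866
Price P = Σ PV = 4,431.5092.
Macaulay duration = Σ(t·PV) / P = 25,720.6866 / 4,431.5092 = 5.80405 half-year periods.
In years: 5.80405 / 2 = 2.90202 years.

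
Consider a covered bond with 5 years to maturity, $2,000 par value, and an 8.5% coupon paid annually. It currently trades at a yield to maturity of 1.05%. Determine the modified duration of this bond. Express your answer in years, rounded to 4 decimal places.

4.3428 years

Periodic yield y = 0.0105. First find Macaulay duration:
  t   CF        PV=CF/(1+0.0105)^t    t·PV
  1       170.00       168.2335       168.2335
  2       170.00       166.4855       332.9709
  3       170.00       164.7555       494.2666
  4       170.00       163.0436       652.1742
  5     2,170.00     2,059.5775    10,297.8876
  Σ                  2,722.0956    11,945.5329
P = 2,722.0956; Macaulay duration = 11,945.5329 / 2,722.0956 = 4.38836 years.
Modified duration = D_Mac / (1 + y) = 4.38836 / 1.0105 = 4.34276 years.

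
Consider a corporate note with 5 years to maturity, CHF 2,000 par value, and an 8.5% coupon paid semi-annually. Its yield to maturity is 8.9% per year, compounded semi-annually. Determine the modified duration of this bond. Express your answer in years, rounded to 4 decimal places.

Periodic yield y = 0.0445. First find Macaulay duration:
  t   CF        PV=CF/(1+0.0445)^t    t·PV
  1        85.00        81.3787        81.3787
  2        85.00        77.9116       155.8232
  3        85.00        74.5922       223.7767
  4        85.00        71.4143       285.6572
  5        85.00        68.3718       341.8588
  6        85.00        65.4588       392.7530
  7        85.00        62.6700       438.6901
  8        85.00        60.0000       480.0001
  9        85.00        57.4438       516.9939
  10    2,085.00     1,349.0300    13,490.3003
  Σ                  1,968.2712    16,407.2319
P = 1,968.2712; Macaulay duration = 16,407.2319 / 1,968.2712 = 8.33586 half-year periods = 4.16793 years.
Modified duration = D_Mac / (1 + y) = 4.16793 / 1.0445 = 3.99036 years.

3.9904 years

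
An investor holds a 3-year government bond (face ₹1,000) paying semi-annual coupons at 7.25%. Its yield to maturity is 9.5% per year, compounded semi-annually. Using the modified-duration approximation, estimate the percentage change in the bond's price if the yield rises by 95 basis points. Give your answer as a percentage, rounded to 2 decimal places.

Periodic yield y = 0.0475. Modified duration first:
  t   CF        PV=CF/(1+0.0475)^t    t·PV
  1        36.25        34.6062        34.6062
  2        36.25        33.0370        66.0739
  3        36.25        31.5389        94.6166
  4        36.25        30.1087       120.4348
  5        36.25        28.7434       143.7169
  6     1,036.25       784.4050     4,706.4300
  Σ                    942.4391     5,165.8783
P = 942.4391; D_Mac = 5.48139 half-year periods = 2.74070 yrs; D_mod = 2.74070/(1+0.0475) = 2.61642 yrs.
ΔP/P ≈ -D_mod · Δy = -2.61642 × (+0.0095) = -0.024856 = -2.4856%.

-2.49%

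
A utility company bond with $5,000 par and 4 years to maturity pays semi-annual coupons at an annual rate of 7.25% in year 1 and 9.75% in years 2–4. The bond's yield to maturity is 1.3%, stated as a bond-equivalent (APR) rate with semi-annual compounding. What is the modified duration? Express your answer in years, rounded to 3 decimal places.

Periodic yield y = 0.0065. First find Macaulay duration:
  t   CF        PV=CF/(1+0.0065)^t    t·PV
  1       181.25       180.0795       180.0795
  2       181.25       178.9165       357.8331
  3       243.75       239.0580       717.1740
  4       243.75       237.5142       950.0566
  5       243.75       235.9803     1,179.9014
  6       243.75       234.4563     1,406.7379
  7       243.75       232.9422     1,630.5954
  8     5,243.75     4,978.8810    39,831.0478
  Σ                  6,517.8280    46,253.4258
P = 6,517.8280; Macaulay duration = 46,253.4258 / 6,517.8280 = 7.09645 half-year periods = 3.54822 years.
Modified duration = D_Mac / (1 + y) = 3.54822 / 1.0065 = 3.52531 years.

3.525 years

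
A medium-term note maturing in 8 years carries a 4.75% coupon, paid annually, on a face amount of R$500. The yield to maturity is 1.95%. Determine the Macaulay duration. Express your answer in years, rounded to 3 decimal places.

Periodic yield y = 0.0195. Discount each cash flow and weight by its year:
  t   CF        PV=CF/(1+0.0195)^t    t·PV
  1        23.75        23.2957        23.2957
  2        23.75        22.8502        45.7003
  3        23.75        22.4131        67.2393
  4        23.75        21.9844        87.9376
  5        23.75        21.5639       107.8195
  6        23.75        21.1515       126.9087
  7        23.75        20.7469       145.2282
  8       523.75       448.7725     3,590.1797
  Σ                    602.7781     4,194.3091
Price P = Σ PV = 602.7781.
Macaulay duration = Σ(t·PV) / P = 4,194.3091 / 602.7781 = 6.95830 years.

6.958 years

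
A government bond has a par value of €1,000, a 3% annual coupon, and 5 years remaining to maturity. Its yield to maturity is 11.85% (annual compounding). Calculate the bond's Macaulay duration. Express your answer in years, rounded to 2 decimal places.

4.65 years

Periodic yield y = 0.1185. Discount each cash flow and weight by its year:
  t   CF        PV=CF/(1+0.1185)^t    t·PV
  1        30.00        26.8216        26.8216
  2        30.00        23.9800        47.9600
  3        30.00        21.4394        64.3183
  4        30.00        19.1680        76.6721
  5     1,030.00       588.3792     2,941.8958
  Σ                    679.7883     3,157.6678
Price P = Σ PV = 679.7883.
Macaulay duration = Σ(t·PV) / P = 3,157.6678 / 679.7883 = 4.64508 years.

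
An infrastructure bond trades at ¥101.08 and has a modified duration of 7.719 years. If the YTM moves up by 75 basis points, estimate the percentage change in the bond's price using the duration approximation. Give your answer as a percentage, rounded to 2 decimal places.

Duration approximation: ΔP/P ≈ -D_mod · Δy = -7.719 × (+0.0075) = -0.0578925.
As a percentage: -5.78925%.

-5.79%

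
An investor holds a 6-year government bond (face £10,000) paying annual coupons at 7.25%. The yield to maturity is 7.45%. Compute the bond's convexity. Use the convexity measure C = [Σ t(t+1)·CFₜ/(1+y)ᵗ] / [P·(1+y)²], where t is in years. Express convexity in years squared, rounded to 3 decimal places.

28.931

With y = 0.0745:
  t   CF        PV=CF/(1+0.0745)^t    t·PV        t(t+1)·PV
  1       725.00       674.7324       674.7324       1,349.4649
  2       725.00       627.9501     1,255.9003       3,767.7009
  3       725.00       584.4115     1,753.2345       7,012.9379
  4       725.00       543.8916     2,175.5663      10,877.8314
  5       725.00       506.1811     2,530.9054      15,185.4324
  6    10,725.00     6,968.8125    41,812.8752     292,690.1265
  Σ                  9,905.9793    50,203.2141     330,883.4939
P = 9,905.9793.
Convexity = Σ t(t+1)·PV / [P·(1+y)²] = 330,883.4939 / (9,905.9793 × 1.154550) = 28.93109.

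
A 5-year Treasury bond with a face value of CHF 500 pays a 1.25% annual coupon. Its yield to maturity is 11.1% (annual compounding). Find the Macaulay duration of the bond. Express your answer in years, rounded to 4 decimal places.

4.8401 years

Periodic yield y = 0.111. Discount each cash flow and weight by its year:
  t   CF        PV=CF/(1+0.111)^t    t·PV
  1         6.25         5.6256         5.6256
  2         6.25         5.0635        10.1270
  3         6.25         4.5576        13.6729
  4         6.25         4.1023        16.4091
  5       506.25       299.0851     1,495.4254
  Σ                    318.4340     1,541.2599
Price P = Σ PV = 318.4340.
Macaulay duration = Σ(t·PV) / P = 1,541.2599 / 318.4340 = 4.84012 years.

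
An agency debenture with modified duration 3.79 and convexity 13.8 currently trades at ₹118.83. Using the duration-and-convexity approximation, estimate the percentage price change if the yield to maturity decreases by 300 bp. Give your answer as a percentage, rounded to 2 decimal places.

Duration effect: -D_mod·Δy = -3.79 × (-0.03) = +0.113700
Convexity effect: ½·C·(Δy)² = 0.5 × 13.8 × (-0.03)² = +0.0062100
ΔP/P ≈ +0.113700 + 0.0062100 = +0.119910
= +11.9910%.

+11.99%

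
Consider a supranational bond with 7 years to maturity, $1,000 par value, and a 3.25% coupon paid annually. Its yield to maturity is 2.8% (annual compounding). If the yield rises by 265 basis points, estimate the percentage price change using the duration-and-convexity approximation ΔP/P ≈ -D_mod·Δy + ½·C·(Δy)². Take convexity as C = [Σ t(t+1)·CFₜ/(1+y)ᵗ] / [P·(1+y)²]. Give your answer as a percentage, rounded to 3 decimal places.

-14.811%

With y = 0.028:
  t   CF        PV=CF/(1+0.028)^t    t·PV        t(t+1)·PV
  1        32.50        31.6148        31.6148          63.2296
  2        32.50        30.7537        61.5074         184.5221
  3        32.50        29.9160        89.7481         358.9924
  4        32.50        29.1012       116.4048         582.0240
  5        32.50        28.3086       141.5428         849.2568
  6        32.50        27.5375       165.2251       1,156.5754
  7     1,032.50       851.0170     5,957.1193      47,656.9544
  Σ                  1,028.2488     6,563.1622      50,851.5548
P = 1,028.2488; D_Mac = 6.38285 yrs; D_mod = 6.20900 yrs; C = 46.79719.
Duration effect: -6.20900 × (+0.0265) = -0.164539
Convexity effect: 0.5 × 46.79719 × (0.0265)² = +0.0164317
ΔP/P ≈ -0.164539 + 0.0164317 = -0.148107 = -14.8107%.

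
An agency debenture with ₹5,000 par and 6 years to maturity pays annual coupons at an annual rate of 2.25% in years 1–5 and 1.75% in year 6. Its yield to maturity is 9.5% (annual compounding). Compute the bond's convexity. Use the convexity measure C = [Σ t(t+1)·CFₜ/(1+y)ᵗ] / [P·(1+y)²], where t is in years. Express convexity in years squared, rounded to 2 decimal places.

31.91

With y = 0.095:
  t   CF        PV=CF/(1+0.095)^t    t·PV        t(t+1)·PV
  1       112.50       102.7397       102.7397         205.4795
  2       112.50        93.8262       187.6525         562.9574
  3       112.50        85.6861       257.0582       1,028.2327
  4       112.50        78.2521       313.0084       1,565.0422
  5       112.50        71.4631       357.3156       2,143.8934
  6     5,087.50     2,951.3431    17,708.0589     123,956.4122
  Σ                  3,383.3104    18,925.8333     129,462.0173
P = 3,383.3104.
Convexity = Σ t(t+1)·PV / [P·(1+y)²] = 129,462.0173 / (3,383.3104 × 1.199025) = 31.91334.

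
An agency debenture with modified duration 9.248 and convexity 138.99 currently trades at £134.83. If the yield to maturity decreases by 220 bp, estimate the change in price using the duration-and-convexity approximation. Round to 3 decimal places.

+£31.967

Duration effect: -D_mod·Δy = -9.248 × (-0.022) = +0.203456
Convexity effect: ½·C·(Δy)² = 0.5 × 138.99 × (-0.022)² = +0.03363558
ΔP/P ≈ +0.203456 + 0.03363558 = +0.23709158
ΔP ≈ 134.83 × (+0.23709158) = +31.9670577314.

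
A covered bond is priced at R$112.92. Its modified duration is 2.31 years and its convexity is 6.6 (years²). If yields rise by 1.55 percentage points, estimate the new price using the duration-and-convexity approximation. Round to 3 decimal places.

Duration effect: -D_mod·Δy = -2.31 × (+0.0155) = -0.035805
Convexity effect: ½·C·(Δy)² = 0.5 × 6.6 × (0.0155)² = +0.000792825
ΔP/P ≈ -0.035805 + 0.000792825 = -0.035012175
New price ≈ 112.92 × (1 - 0.035012175) = 108.966425199.

R$108.966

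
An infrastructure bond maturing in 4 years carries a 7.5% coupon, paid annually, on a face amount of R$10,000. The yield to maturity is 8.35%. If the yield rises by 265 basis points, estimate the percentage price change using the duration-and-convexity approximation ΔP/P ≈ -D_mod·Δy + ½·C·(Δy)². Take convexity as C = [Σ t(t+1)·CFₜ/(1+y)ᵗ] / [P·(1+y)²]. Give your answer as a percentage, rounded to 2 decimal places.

With y = 0.0835:
  t   CF        PV=CF/(1+0.0835)^t    t·PV        t(t+1)·PV
  1       750.00       692.2012       692.2012       1,384.4024
  2       750.00       638.8567     1,277.7133       3,833.1400
  3       750.00       589.6231     1,768.8694       7,075.4776
  4    10,750.00     7,799.9677    31,199.8706     155,999.3531
  Σ                  9,720.6487    34,938.6546     168,292.3731
P = 9,720.6487; D_Mac = 3.59427 yrs; D_mod = 3.31728 yrs; C = 14.74726.
Duration effect: -3.31728 × (+0.0265) = -0.087908
Convexity effect: 0.5 × 14.74726 × (0.0265)² = +0.0051781
ΔP/P ≈ -0.087908 + 0.0051781 = -0.082730 = -8.2730%.

-8.27%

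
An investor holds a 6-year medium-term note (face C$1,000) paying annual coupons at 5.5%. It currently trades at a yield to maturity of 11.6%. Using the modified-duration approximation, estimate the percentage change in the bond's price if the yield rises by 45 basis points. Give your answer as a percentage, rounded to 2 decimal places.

Periodic yield y = 0.116. Modified duration first:
  t   CF        PV=CF/(1+0.116)^t    t·PV
  1        55.00        49.2832        49.2832
  2        55.00        44.1605        88.3211
  3        55.00        39.5704       118.7111
  4        55.00        35.4573       141.8293
  5        55.00        31.7718       158.8590
  6     1,055.00       546.0939     3,276.5631
  Σ                    746.3370     3,833.5667
P = 746.3370; D_Mac = 5.13651 yrs; D_mod = 5.13651/(1+0.116) = 4.60261 yrs.
ΔP/P ≈ -D_mod · Δy = -4.60261 × (+0.0045) = -0.020712 = -2.0712%.

-2.07%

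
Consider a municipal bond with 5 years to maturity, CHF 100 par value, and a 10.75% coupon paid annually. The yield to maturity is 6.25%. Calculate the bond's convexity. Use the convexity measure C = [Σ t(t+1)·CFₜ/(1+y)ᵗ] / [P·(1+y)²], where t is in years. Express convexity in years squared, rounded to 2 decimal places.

With y = 0.0625:
  t   CF        PV=CF/(1+0.0625)^t    t·PV        t(t+1)·PV
  1        10.75        10.1176        10.1176          20.2353
  2        10.75         9.5225        19.0450          57.1349
  3        10.75         8.9623        26.8870         107.5481
  4        10.75         8.4351        33.7406         168.7030
  5       110.75        81.7898       408.9489       2,453.6934
  Σ                    118.8274       498.7392       2,807.3147
P = 118.8274.
Convexity = Σ t(t+1)·PV / [P·(1+y)²] = 2,807.3147 / (118.8274 × 1.128906) = 20.92746.

20.93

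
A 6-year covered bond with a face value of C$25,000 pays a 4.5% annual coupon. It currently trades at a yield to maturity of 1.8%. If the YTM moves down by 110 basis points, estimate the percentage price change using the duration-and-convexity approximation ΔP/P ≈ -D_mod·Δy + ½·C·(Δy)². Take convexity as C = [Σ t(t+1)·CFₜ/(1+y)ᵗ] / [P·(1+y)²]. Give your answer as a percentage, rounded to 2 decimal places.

+6.09%

With y = 0.018:
  t   CF        PV=CF/(1+0.018)^t    t·PV        t(t+1)·PV
  1     1,125.00     1,105.1081     1,105.1081       2,210.2161
  2     1,125.00     1,085.5678     2,171.1357       6,513.4070
  3     1,125.00     1,066.3731     3,199.1194      12,796.4774
  4     1,125.00     1,047.5178     4,190.0712      20,950.3560
  5     1,125.00     1,028.9959     5,144.9794      30,869.8762
  6    26,125.00    23,473.0558   140,838.3348     985,868.3435
  Σ                 28,806.6185   156,648.7484   1,059,208.6761
P = 28,806.6185; D_Mac = 5.43794 yrs; D_mod = 5.34179 yrs; C = 35.48082.
Duration effect: -5.34179 × (-0.011) = +0.058760
Convexity effect: 0.5 × 35.48082 × (-0.011)² = +0.0021466
ΔP/P ≈ +0.058760 + 0.0021466 = +0.060906 = +6.0906%.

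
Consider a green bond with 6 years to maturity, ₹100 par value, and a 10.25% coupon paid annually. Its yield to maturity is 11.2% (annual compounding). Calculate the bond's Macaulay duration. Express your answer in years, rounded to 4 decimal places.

4.7392 years

Periodic yield y = 0.112. Discount each cash flow and weight by its year:
  t   CF        PV=CF/(1+0.112)^t    t·PV
  1        10.25         9.2176         9.2176
  2        10.25         8.2892        16.5785
  3        10.25         7.4543        22.3630
  4        10.25         6.7035        26.8142
  5        10.25         6.0284        30.1419
  6       110.25        58.3109       349.8655
  Σ                     96.0040       454.9807
Price P = Σ PV = 96.0040.
Macaulay duration = Σ(t·PV) / P = 454.9807 / 96.0040 = 4.73918 years.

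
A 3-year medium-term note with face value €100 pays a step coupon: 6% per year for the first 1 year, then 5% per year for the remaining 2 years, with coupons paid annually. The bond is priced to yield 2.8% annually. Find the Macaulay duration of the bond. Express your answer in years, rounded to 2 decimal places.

Periodic yield y = 0.028. Discount each cash flow and weight by its year:
  t   CF        PV=CF/(1+0.028)^t    t·PV
  1         6.00         5.8366         5.8366
  2         5.00         4.7313         9.4627
  3       105.00        96.6518       289.9554
  Σ                    107.2197       305.2547
Price P = Σ PV = 107.2197.
Macaulay duration = Σ(t·PV) / P = 305.2547 / 107.2197 = 2.84700 years.

2.85 years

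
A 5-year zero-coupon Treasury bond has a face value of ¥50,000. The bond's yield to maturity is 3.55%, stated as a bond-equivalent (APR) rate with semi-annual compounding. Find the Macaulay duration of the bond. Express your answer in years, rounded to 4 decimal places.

A zero-coupon bond has a single cash flow at maturity, so its Macaulay duration equals its maturity: 5 years.
(Equivalently: 10 semi-annual periods ÷ 2 = 5 years.)

5.0000 years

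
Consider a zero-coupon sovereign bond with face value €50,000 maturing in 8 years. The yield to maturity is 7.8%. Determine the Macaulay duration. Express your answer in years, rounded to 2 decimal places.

8.00 years

A zero-coupon bond has a single cash flow at maturity, so its Macaulay duration equals its maturity: 8 years.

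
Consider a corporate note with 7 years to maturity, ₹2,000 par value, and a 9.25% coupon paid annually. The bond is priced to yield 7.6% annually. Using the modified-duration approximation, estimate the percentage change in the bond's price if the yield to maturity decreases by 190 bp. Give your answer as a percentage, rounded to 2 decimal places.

+9.75%

Periodic yield y = 0.076. Modified duration first:
  t   CF        PV=CF/(1+0.076)^t    t·PV
  1       185.00       171.9331       171.9331
  2       185.00       159.7891       319.5782
  3       185.00       148.5029       445.5087
  4       185.00       138.0138       552.0554
  5       185.00       128.2657       641.3283
  6       185.00       119.2060       715.2360
  7     2,185.00     1,308.4753     9,159.3274
  Σ                  2,174.1859    12,004.9670
P = 2,174.1859; D_Mac = 5.52159 yrs; D_mod = 5.52159/(1+0.076) = 5.13159 yrs.
ΔP/P ≈ -D_mod · Δy = -5.13159 × (-0.019) = +0.097500 = +9.7500%.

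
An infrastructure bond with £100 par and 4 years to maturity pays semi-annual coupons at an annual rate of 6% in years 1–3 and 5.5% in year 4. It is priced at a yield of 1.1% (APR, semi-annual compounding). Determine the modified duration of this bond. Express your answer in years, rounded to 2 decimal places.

3.63 years

Periodic yield y = 0.0055. First find Macaulay duration:
  t   CF        PV=CF/(1+0.0055)^t    t·PV
  1         3.00         2.9836         2.9836
  2         3.00         2.9673         5.9345
  3         3.00         2.9510         8.8531
  4         3.00         2.9349        11.7396
  5         3.00         2.9188        14.5942
  6         3.00         2.9029        17.4173
  7         2.75         2.6464        18.5249
  8       102.75        98.3389       786.7110
  Σ                    118.6438       866.7582
P = 118.6438; Macaulay duration = 866.7582 / 118.6438 = 7.30555 half-year periods = 3.65277 years.
Modified duration = D_Mac / (1 + y) = 3.65277 / 1.0055 = 3.63279 years.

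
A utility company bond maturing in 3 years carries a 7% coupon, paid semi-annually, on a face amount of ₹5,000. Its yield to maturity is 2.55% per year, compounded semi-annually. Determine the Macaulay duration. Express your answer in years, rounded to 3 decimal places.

Periodic yield y = 0.01275. Discount each cash flow and weight by its period:
  t   CF        PV=CF/(1+0.01275)^t    t·PV
  1       175.00       172.7968       172.7968
  2       175.00       170.6214       341.2428
  3       175.00       168.4734       505.4201
  4       175.00       166.3524       665.4096
  5       175.00       164.2581       821.2905
  6     5,175.00     4,796.1951    28,777.1707
  Σ                  5,638.6972    31,283.3306
Price P = Σ PV = 5,638.6972.
Macaulay duration = Σ(t·PV) / P = 31,283.3306 / 5,638.6972 = 5.54797 half-year periods.
In years: 5.54797 / 2 = 2.77399 years.

2.774 years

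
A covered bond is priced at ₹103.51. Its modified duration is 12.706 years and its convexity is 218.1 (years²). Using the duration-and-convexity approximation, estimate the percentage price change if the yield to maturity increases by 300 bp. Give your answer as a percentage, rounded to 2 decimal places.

-28.30%

Duration effect: -D_mod·Δy = -12.706 × (+0.03) = -0.381180
Convexity effect: ½·C·(Δy)² = 0.5 × 218.1 × (0.03)² = +0.0981450
ΔP/P ≈ -0.381180 + 0.0981450 = -0.283035
= -28.3035%.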